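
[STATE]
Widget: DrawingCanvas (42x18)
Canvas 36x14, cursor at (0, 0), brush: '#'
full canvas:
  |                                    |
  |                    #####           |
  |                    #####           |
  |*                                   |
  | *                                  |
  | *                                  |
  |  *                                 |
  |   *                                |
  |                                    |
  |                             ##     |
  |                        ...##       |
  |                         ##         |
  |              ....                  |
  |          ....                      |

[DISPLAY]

+                                         
                    #####                 
                    #####                 
*                                         
 *                                        
 *                                        
  *                                       
   *                                      
                                          
                             ##           
                        ...##             
                         ##               
              ....                        
          ....                            
                                          
                                          
                                          
                                          


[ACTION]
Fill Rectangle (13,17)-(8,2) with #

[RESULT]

+                                         
                    #####                 
                    #####                 
*                                         
 *                                        
 *                                        
  *                                       
   *                                      
  ################                        
  ################           ##           
  ################      ...##             
  ################       ##               
  ################                        
  ################                        
                                          
                                          
                                          
                                          


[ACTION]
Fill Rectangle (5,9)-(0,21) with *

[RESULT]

+        *************                    
         *************###                 
         *************###                 
*        *************                    
 *       *************                    
 *       *************                    
  *                                       
   *                                      
  ################                        
  ################           ##           
  ################      ...##             
  ################       ##               
  ################                        
  ################                        
                                          
                                          
                                          
                                          


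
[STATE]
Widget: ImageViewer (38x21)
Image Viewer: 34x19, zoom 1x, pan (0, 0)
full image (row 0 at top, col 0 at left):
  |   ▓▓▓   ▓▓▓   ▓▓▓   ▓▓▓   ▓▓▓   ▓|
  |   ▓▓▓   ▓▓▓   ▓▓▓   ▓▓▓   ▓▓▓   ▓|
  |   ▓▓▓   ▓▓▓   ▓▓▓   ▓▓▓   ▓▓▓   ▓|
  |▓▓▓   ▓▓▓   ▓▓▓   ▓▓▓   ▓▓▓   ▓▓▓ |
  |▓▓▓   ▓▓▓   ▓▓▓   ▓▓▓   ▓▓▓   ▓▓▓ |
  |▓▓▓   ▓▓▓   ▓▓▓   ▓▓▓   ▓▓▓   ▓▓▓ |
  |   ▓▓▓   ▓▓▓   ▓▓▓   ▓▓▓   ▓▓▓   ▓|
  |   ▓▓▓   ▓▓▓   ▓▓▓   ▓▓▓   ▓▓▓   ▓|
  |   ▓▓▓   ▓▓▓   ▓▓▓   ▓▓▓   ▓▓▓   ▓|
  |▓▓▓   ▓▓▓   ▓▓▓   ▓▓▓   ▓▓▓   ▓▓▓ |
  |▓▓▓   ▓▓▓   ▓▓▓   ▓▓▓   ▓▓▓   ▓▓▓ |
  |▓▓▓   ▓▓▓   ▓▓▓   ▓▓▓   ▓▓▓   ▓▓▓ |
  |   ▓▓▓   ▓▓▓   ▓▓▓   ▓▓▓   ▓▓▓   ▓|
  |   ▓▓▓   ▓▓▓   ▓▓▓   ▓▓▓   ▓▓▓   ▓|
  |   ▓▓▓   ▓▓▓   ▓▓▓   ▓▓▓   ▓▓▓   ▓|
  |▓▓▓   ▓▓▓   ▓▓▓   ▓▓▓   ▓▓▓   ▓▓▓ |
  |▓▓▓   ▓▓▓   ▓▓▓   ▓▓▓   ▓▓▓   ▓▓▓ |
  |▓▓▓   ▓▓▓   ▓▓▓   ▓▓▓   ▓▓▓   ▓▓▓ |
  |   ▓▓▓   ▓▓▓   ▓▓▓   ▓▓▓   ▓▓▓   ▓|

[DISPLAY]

   ▓▓▓   ▓▓▓   ▓▓▓   ▓▓▓   ▓▓▓   ▓    
   ▓▓▓   ▓▓▓   ▓▓▓   ▓▓▓   ▓▓▓   ▓    
   ▓▓▓   ▓▓▓   ▓▓▓   ▓▓▓   ▓▓▓   ▓    
▓▓▓   ▓▓▓   ▓▓▓   ▓▓▓   ▓▓▓   ▓▓▓     
▓▓▓   ▓▓▓   ▓▓▓   ▓▓▓   ▓▓▓   ▓▓▓     
▓▓▓   ▓▓▓   ▓▓▓   ▓▓▓   ▓▓▓   ▓▓▓     
   ▓▓▓   ▓▓▓   ▓▓▓   ▓▓▓   ▓▓▓   ▓    
   ▓▓▓   ▓▓▓   ▓▓▓   ▓▓▓   ▓▓▓   ▓    
   ▓▓▓   ▓▓▓   ▓▓▓   ▓▓▓   ▓▓▓   ▓    
▓▓▓   ▓▓▓   ▓▓▓   ▓▓▓   ▓▓▓   ▓▓▓     
▓▓▓   ▓▓▓   ▓▓▓   ▓▓▓   ▓▓▓   ▓▓▓     
▓▓▓   ▓▓▓   ▓▓▓   ▓▓▓   ▓▓▓   ▓▓▓     
   ▓▓▓   ▓▓▓   ▓▓▓   ▓▓▓   ▓▓▓   ▓    
   ▓▓▓   ▓▓▓   ▓▓▓   ▓▓▓   ▓▓▓   ▓    
   ▓▓▓   ▓▓▓   ▓▓▓   ▓▓▓   ▓▓▓   ▓    
▓▓▓   ▓▓▓   ▓▓▓   ▓▓▓   ▓▓▓   ▓▓▓     
▓▓▓   ▓▓▓   ▓▓▓   ▓▓▓   ▓▓▓   ▓▓▓     
▓▓▓   ▓▓▓   ▓▓▓   ▓▓▓   ▓▓▓   ▓▓▓     
   ▓▓▓   ▓▓▓   ▓▓▓   ▓▓▓   ▓▓▓   ▓    
                                      
                                      


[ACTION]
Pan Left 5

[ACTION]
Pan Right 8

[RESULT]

 ▓▓▓   ▓▓▓   ▓▓▓   ▓▓▓   ▓            
 ▓▓▓   ▓▓▓   ▓▓▓   ▓▓▓   ▓            
 ▓▓▓   ▓▓▓   ▓▓▓   ▓▓▓   ▓            
▓   ▓▓▓   ▓▓▓   ▓▓▓   ▓▓▓             
▓   ▓▓▓   ▓▓▓   ▓▓▓   ▓▓▓             
▓   ▓▓▓   ▓▓▓   ▓▓▓   ▓▓▓             
 ▓▓▓   ▓▓▓   ▓▓▓   ▓▓▓   ▓            
 ▓▓▓   ▓▓▓   ▓▓▓   ▓▓▓   ▓            
 ▓▓▓   ▓▓▓   ▓▓▓   ▓▓▓   ▓            
▓   ▓▓▓   ▓▓▓   ▓▓▓   ▓▓▓             
▓   ▓▓▓   ▓▓▓   ▓▓▓   ▓▓▓             
▓   ▓▓▓   ▓▓▓   ▓▓▓   ▓▓▓             
 ▓▓▓   ▓▓▓   ▓▓▓   ▓▓▓   ▓            
 ▓▓▓   ▓▓▓   ▓▓▓   ▓▓▓   ▓            
 ▓▓▓   ▓▓▓   ▓▓▓   ▓▓▓   ▓            
▓   ▓▓▓   ▓▓▓   ▓▓▓   ▓▓▓             
▓   ▓▓▓   ▓▓▓   ▓▓▓   ▓▓▓             
▓   ▓▓▓   ▓▓▓   ▓▓▓   ▓▓▓             
 ▓▓▓   ▓▓▓   ▓▓▓   ▓▓▓   ▓            
                                      
                                      


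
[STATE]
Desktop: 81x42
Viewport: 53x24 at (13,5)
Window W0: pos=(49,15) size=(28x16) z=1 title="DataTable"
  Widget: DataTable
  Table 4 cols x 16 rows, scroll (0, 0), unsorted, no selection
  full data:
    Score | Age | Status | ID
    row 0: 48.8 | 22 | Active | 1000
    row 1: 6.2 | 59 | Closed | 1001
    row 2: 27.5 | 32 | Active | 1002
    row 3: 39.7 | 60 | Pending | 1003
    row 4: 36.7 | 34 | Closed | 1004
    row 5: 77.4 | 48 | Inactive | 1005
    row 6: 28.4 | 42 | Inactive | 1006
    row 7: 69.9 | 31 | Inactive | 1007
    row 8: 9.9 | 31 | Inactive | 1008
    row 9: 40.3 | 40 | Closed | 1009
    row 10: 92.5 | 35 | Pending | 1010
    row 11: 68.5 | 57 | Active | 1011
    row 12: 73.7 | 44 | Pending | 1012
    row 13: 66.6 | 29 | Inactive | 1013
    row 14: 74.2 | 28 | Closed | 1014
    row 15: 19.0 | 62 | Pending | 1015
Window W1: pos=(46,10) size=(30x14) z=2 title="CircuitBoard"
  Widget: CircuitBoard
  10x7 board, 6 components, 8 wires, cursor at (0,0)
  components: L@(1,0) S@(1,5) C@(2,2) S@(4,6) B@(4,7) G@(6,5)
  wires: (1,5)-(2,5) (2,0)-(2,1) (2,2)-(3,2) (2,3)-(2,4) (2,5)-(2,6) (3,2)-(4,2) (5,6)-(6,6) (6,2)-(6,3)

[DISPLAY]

                                                     
                                                     
                                                     
                                                     
                                                     
                                 ┏━━━━━━━━━━━━━━━━━━━
                                 ┃ CircuitBoard      
                                 ┠───────────────────
                                 ┃   0 1 2 3 4 5 6 7 
                                 ┃0  [.]             
                                 ┃                   
                                 ┃1   L              
                                 ┃                   
                                 ┃2   · ─ ·   C   · ─
                                 ┃            │      
                                 ┃3           ·      
                                 ┃            │      
                                 ┃4           ·      
                                 ┗━━━━━━━━━━━━━━━━━━━
                                    ┃36.7 │34 │Closed
                                    ┃77.4 │48 │Inacti
                                    ┃28.4 │42 │Inacti
                                    ┃69.9 │31 │Inacti
                                    ┃9.9  │31 │Inacti


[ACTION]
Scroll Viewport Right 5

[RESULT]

                                                     
                                                     
                                                     
                                                     
                                                     
                            ┏━━━━━━━━━━━━━━━━━━━━━━━━
                            ┃ CircuitBoard           
                            ┠────────────────────────
                            ┃   0 1 2 3 4 5 6 7 8 9  
                            ┃0  [.]                  
                            ┃                        
                            ┃1   L                   
                            ┃                        
                            ┃2   · ─ ·   C   · ─ ·   
                            ┃            │           
                            ┃3           ·           
                            ┃            │           
                            ┃4           ·           
                            ┗━━━━━━━━━━━━━━━━━━━━━━━━
                               ┃36.7 │34 │Closed  │10
                               ┃77.4 │48 │Inactive│10
                               ┃28.4 │42 │Inactive│10
                               ┃69.9 │31 │Inactive│10
                               ┃9.9  │31 │Inactive│10


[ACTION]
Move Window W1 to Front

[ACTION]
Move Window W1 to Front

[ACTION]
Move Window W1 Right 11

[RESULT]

                                                     
                                                     
                                                     
                                                     
                                                     
                                 ┏━━━━━━━━━━━━━━━━━━━
                                 ┃ CircuitBoard      
                                 ┠───────────────────
                                 ┃   0 1 2 3 4 5 6 7 
                                 ┃0  [.]             
                               ┏━┃                   
                               ┃ ┃1   L              
                               ┠─┃                   
                               ┃S┃2   · ─ ·   C   · ─
                               ┃─┃            │      
                               ┃4┃3           ·      
                               ┃6┃            │      
                               ┃2┃4           ·      
                               ┃3┗━━━━━━━━━━━━━━━━━━━
                               ┃36.7 │34 │Closed  │10
                               ┃77.4 │48 │Inactive│10
                               ┃28.4 │42 │Inactive│10
                               ┃69.9 │31 │Inactive│10
                               ┃9.9  │31 │Inactive│10


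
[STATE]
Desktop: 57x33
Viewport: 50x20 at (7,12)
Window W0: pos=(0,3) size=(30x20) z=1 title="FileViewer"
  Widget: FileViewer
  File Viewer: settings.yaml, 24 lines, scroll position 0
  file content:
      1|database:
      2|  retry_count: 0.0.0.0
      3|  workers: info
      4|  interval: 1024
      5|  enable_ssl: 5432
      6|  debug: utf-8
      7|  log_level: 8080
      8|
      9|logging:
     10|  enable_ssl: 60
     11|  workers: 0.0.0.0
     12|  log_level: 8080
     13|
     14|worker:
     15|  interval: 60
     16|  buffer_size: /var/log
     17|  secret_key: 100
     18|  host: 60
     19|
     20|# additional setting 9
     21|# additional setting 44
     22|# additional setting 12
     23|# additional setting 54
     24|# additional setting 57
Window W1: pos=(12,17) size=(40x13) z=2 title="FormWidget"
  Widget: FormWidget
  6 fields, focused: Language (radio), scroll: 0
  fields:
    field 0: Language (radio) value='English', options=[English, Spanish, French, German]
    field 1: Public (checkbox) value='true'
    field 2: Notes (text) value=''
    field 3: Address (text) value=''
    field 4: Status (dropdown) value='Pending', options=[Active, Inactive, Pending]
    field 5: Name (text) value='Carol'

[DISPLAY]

level: 8080          ░┃                           
                     ░┃                           
g:                   ░┃                           
le_ssl: 60           ░┃                           
ers: 0.0.0.0         ░┃                           
level┏━━━━━━━━━━━━━━━━━━━━━━━━━━━━━━━━━━━━━━┓     
     ┃ FormWidget                           ┃     
:    ┠──────────────────────────────────────┨     
rval:┃> Language:   (●) English  ( ) Spanish┃     
er_si┃  Public:     [x]                     ┃     
━━━━━┃  Notes:      [                      ]┃     
     ┃  Address:    [                      ]┃     
     ┃  Status:     [Pending              ▼]┃     
     ┃  Name:       [Carol                 ]┃     
     ┃                                      ┃     
     ┃                                      ┃     
     ┃                                      ┃     
     ┗━━━━━━━━━━━━━━━━━━━━━━━━━━━━━━━━━━━━━━┛     
                                                  
                                                  


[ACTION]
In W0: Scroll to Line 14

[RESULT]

rval: 60             ░┃                           
er_size: /var/log    ░┃                           
et_key: 100          ░┃                           
: 60                 ░┃                           
                     ░┃                           
tiona┏━━━━━━━━━━━━━━━━━━━━━━━━━━━━━━━━━━━━━━┓     
tiona┃ FormWidget                           ┃     
tiona┠──────────────────────────────────────┨     
tiona┃> Language:   (●) English  ( ) Spanish┃     
tiona┃  Public:     [x]                     ┃     
━━━━━┃  Notes:      [                      ]┃     
     ┃  Address:    [                      ]┃     
     ┃  Status:     [Pending              ▼]┃     
     ┃  Name:       [Carol                 ]┃     
     ┃                                      ┃     
     ┃                                      ┃     
     ┃                                      ┃     
     ┗━━━━━━━━━━━━━━━━━━━━━━━━━━━━━━━━━━━━━━┛     
                                                  
                                                  


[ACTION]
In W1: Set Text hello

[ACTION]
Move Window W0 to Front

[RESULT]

rval: 60             ░┃                           
er_size: /var/log    ░┃                           
et_key: 100          ░┃                           
: 60                 ░┃                           
                     ░┃                           
tional setting 9     ░┃━━━━━━━━━━━━━━━━━━━━━┓     
tional setting 44    ░┃                     ┃     
tional setting 12    ░┃─────────────────────┨     
tional setting 54    █┃ English  ( ) Spanish┃     
tional setting 57    ▼┃                     ┃     
━━━━━━━━━━━━━━━━━━━━━━┛                    ]┃     
     ┃  Address:    [                      ]┃     
     ┃  Status:     [Pending              ▼]┃     
     ┃  Name:       [Carol                 ]┃     
     ┃                                      ┃     
     ┃                                      ┃     
     ┃                                      ┃     
     ┗━━━━━━━━━━━━━━━━━━━━━━━━━━━━━━━━━━━━━━┛     
                                                  
                                                  


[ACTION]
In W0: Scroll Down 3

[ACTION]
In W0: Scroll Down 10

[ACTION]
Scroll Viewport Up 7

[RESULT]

──────────────────────┨                           
g:                   ▲┃                           
le_ssl: 60           ░┃                           
ers: 0.0.0.0         ░┃                           
level: 8080          ░┃                           
                     ░┃                           
:                    ░┃                           
rval: 60             ░┃                           
er_size: /var/log    ░┃                           
et_key: 100          ░┃                           
: 60                 ░┃                           
                     ░┃                           
tional setting 9     ░┃━━━━━━━━━━━━━━━━━━━━━┓     
tional setting 44    ░┃                     ┃     
tional setting 12    ░┃─────────────────────┨     
tional setting 54    █┃ English  ( ) Spanish┃     
tional setting 57    ▼┃                     ┃     
━━━━━━━━━━━━━━━━━━━━━━┛                    ]┃     
     ┃  Address:    [                      ]┃     
     ┃  Status:     [Pending              ▼]┃     


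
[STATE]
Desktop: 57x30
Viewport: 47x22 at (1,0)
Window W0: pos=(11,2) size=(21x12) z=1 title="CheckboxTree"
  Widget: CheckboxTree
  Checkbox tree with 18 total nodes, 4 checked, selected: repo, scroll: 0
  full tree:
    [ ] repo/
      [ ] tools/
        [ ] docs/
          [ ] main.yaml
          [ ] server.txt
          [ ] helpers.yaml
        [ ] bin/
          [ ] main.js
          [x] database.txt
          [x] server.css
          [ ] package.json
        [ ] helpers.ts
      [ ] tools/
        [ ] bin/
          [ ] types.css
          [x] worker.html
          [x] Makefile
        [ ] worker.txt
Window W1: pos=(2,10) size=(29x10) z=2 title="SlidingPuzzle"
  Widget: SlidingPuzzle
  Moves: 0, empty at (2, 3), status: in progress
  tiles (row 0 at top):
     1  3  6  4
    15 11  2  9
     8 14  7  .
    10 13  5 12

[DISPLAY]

                                               
                                               
          ┏━━━━━━━━━━━━━━━━━━━┓                
          ┃ CheckboxTree      ┃                
          ┠───────────────────┨                
          ┃>[-] repo/         ┃                
          ┃   [-] tools/      ┃                
          ┃     [ ] docs/     ┃                
          ┃       [ ] main.yam┃                
          ┃       [ ] server.t┃                
 ┏━━━━━━━━━━━━━━━━━━━━━━━━━━━┓┃                
 ┃ SlidingPuzzle             ┃┃                
 ┠───────────────────────────┨┃                
 ┃┌────┬────┬────┬────┐      ┃┛                
 ┃│  1 │  3 │  6 │  4 │      ┃                 
 ┃├────┼────┼────┼────┤      ┃                 
 ┃│ 15 │ 11 │  2 │  9 │      ┃                 
 ┃├────┼────┼────┼────┤      ┃                 
 ┃│  8 │ 14 │  7 │    │      ┃                 
 ┗━━━━━━━━━━━━━━━━━━━━━━━━━━━┛                 
                                               
                                               


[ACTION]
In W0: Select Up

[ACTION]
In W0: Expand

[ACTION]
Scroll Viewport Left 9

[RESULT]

                                               
                                               
           ┏━━━━━━━━━━━━━━━━━━━┓               
           ┃ CheckboxTree      ┃               
           ┠───────────────────┨               
           ┃>[-] repo/         ┃               
           ┃   [-] tools/      ┃               
           ┃     [ ] docs/     ┃               
           ┃       [ ] main.yam┃               
           ┃       [ ] server.t┃               
  ┏━━━━━━━━━━━━━━━━━━━━━━━━━━━┓┃               
  ┃ SlidingPuzzle             ┃┃               
  ┠───────────────────────────┨┃               
  ┃┌────┬────┬────┬────┐      ┃┛               
  ┃│  1 │  3 │  6 │  4 │      ┃                
  ┃├────┼────┼────┼────┤      ┃                
  ┃│ 15 │ 11 │  2 │  9 │      ┃                
  ┃├────┼────┼────┼────┤      ┃                
  ┃│  8 │ 14 │  7 │    │      ┃                
  ┗━━━━━━━━━━━━━━━━━━━━━━━━━━━┛                
                                               
                                               


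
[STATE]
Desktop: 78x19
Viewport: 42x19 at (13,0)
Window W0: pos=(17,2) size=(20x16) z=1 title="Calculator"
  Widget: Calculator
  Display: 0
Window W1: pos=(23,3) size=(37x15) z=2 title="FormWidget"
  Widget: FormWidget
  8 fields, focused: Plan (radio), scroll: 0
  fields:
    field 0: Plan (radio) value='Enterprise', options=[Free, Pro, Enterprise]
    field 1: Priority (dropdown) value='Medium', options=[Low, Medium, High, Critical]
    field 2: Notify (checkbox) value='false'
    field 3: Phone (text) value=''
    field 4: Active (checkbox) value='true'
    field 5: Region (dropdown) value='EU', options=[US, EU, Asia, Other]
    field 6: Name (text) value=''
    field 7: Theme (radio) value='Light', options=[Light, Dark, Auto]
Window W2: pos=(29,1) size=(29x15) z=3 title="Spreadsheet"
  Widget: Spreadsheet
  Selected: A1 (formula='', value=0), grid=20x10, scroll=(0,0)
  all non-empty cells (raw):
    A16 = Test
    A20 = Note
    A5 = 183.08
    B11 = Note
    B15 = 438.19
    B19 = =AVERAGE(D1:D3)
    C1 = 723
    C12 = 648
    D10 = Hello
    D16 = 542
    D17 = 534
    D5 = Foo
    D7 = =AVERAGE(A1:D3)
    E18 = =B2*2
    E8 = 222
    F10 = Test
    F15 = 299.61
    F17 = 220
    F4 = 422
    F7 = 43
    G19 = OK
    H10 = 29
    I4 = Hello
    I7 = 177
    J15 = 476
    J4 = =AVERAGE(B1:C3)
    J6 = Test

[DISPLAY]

                                          
                ┏━━━━━━━━━━━━━━━━━━━━━━━━━
    ┏━━━━━━━━━━━┃ Spreadsheet             
    ┃ Calc┏━━━━━┠─────────────────────────
    ┠─────┃ Form┃A1:                      
    ┃     ┠─────┃       A       B       C 
    ┃┌───┬┃> Pla┃-------------------------
    ┃│ 7 │┃  Pri┃  1      [0]       0     
    ┃├───┼┃  Not┃  2        0       0     
    ┃│ 4 │┃  Pho┃  3        0       0     
    ┃├───┼┃  Act┃  4        0       0     
    ┃│ 1 │┃  Reg┃  5   183.08       0     
    ┃├───┼┃  Nam┃  6        0       0     
    ┃│ 0 │┃  The┃  7        0       0     
    ┃├───┼┃     ┃  8        0       0     
    ┃│ C │┃     ┗━━━━━━━━━━━━━━━━━━━━━━━━━
    ┃└───┴┃                               
    ┗━━━━━┗━━━━━━━━━━━━━━━━━━━━━━━━━━━━━━━
                                          


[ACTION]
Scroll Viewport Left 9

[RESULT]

                                          
                         ┏━━━━━━━━━━━━━━━━
             ┏━━━━━━━━━━━┃ Spreadsheet    
             ┃ Calc┏━━━━━┠────────────────
             ┠─────┃ Form┃A1:             
             ┃     ┠─────┃       A       B
             ┃┌───┬┃> Pla┃----------------
             ┃│ 7 │┃  Pri┃  1      [0]    
             ┃├───┼┃  Not┃  2        0    
             ┃│ 4 │┃  Pho┃  3        0    
             ┃├───┼┃  Act┃  4        0    
             ┃│ 1 │┃  Reg┃  5   183.08    
             ┃├───┼┃  Nam┃  6        0    
             ┃│ 0 │┃  The┃  7        0    
             ┃├───┼┃     ┃  8        0    
             ┃│ C │┃     ┗━━━━━━━━━━━━━━━━
             ┃└───┴┃                      
             ┗━━━━━┗━━━━━━━━━━━━━━━━━━━━━━
                                          


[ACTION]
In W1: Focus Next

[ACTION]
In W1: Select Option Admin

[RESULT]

                                          
                         ┏━━━━━━━━━━━━━━━━
             ┏━━━━━━━━━━━┃ Spreadsheet    
             ┃ Calc┏━━━━━┠────────────────
             ┠─────┃ Form┃A1:             
             ┃     ┠─────┃       A       B
             ┃┌───┬┃  Pla┃----------------
             ┃│ 7 │┃> Pri┃  1      [0]    
             ┃├───┼┃  Not┃  2        0    
             ┃│ 4 │┃  Pho┃  3        0    
             ┃├───┼┃  Act┃  4        0    
             ┃│ 1 │┃  Reg┃  5   183.08    
             ┃├───┼┃  Nam┃  6        0    
             ┃│ 0 │┃  The┃  7        0    
             ┃├───┼┃     ┃  8        0    
             ┃│ C │┃     ┗━━━━━━━━━━━━━━━━
             ┃└───┴┃                      
             ┗━━━━━┗━━━━━━━━━━━━━━━━━━━━━━
                                          


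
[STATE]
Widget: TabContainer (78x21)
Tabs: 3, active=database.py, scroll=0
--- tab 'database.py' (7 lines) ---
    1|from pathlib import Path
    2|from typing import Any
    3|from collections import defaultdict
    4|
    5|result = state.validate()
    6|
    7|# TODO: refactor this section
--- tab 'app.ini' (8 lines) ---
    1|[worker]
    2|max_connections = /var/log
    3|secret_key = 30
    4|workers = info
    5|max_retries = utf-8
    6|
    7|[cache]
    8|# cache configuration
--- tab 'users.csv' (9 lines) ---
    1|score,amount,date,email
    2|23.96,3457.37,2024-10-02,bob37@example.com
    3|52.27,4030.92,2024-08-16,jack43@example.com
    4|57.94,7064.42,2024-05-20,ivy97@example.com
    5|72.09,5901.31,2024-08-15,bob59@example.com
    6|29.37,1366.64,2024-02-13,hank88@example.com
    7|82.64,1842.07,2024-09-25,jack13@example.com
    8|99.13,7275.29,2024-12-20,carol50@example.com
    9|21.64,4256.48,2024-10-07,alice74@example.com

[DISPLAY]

[database.py]│ app.ini │ users.csv                                            
──────────────────────────────────────────────────────────────────────────────
from pathlib import Path                                                      
from typing import Any                                                        
from collections import defaultdict                                           
                                                                              
result = state.validate()                                                     
                                                                              
# TODO: refactor this section                                                 
                                                                              
                                                                              
                                                                              
                                                                              
                                                                              
                                                                              
                                                                              
                                                                              
                                                                              
                                                                              
                                                                              
                                                                              


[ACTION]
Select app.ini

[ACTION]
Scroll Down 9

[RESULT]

 database.py │[app.ini]│ users.csv                                            
──────────────────────────────────────────────────────────────────────────────
# cache configuration                                                         
                                                                              
                                                                              
                                                                              
                                                                              
                                                                              
                                                                              
                                                                              
                                                                              
                                                                              
                                                                              
                                                                              
                                                                              
                                                                              
                                                                              
                                                                              
                                                                              
                                                                              
                                                                              


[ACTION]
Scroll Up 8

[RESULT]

 database.py │[app.ini]│ users.csv                                            
──────────────────────────────────────────────────────────────────────────────
[worker]                                                                      
max_connections = /var/log                                                    
secret_key = 30                                                               
workers = info                                                                
max_retries = utf-8                                                           
                                                                              
[cache]                                                                       
# cache configuration                                                         
                                                                              
                                                                              
                                                                              
                                                                              
                                                                              
                                                                              
                                                                              
                                                                              
                                                                              
                                                                              
                                                                              


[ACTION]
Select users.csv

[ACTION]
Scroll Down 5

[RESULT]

 database.py │ app.ini │[users.csv]                                           
──────────────────────────────────────────────────────────────────────────────
29.37,1366.64,2024-02-13,hank88@example.com                                   
82.64,1842.07,2024-09-25,jack13@example.com                                   
99.13,7275.29,2024-12-20,carol50@example.com                                  
21.64,4256.48,2024-10-07,alice74@example.com                                  
                                                                              
                                                                              
                                                                              
                                                                              
                                                                              
                                                                              
                                                                              
                                                                              
                                                                              
                                                                              
                                                                              
                                                                              
                                                                              
                                                                              
                                                                              


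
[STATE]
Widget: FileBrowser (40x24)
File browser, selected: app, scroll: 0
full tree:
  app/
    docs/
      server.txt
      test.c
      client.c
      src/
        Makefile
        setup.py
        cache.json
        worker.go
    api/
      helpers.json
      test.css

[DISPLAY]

> [-] app/                              
    [+] docs/                           
    [+] api/                            
                                        
                                        
                                        
                                        
                                        
                                        
                                        
                                        
                                        
                                        
                                        
                                        
                                        
                                        
                                        
                                        
                                        
                                        
                                        
                                        
                                        


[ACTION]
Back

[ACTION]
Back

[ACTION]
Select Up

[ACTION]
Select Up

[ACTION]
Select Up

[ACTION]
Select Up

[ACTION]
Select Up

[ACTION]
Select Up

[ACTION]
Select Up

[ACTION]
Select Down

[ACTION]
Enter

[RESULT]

  [-] app/                              
  > [-] docs/                           
      server.txt                        
      test.c                            
      client.c                          
      [+] src/                          
    [+] api/                            
                                        
                                        
                                        
                                        
                                        
                                        
                                        
                                        
                                        
                                        
                                        
                                        
                                        
                                        
                                        
                                        
                                        


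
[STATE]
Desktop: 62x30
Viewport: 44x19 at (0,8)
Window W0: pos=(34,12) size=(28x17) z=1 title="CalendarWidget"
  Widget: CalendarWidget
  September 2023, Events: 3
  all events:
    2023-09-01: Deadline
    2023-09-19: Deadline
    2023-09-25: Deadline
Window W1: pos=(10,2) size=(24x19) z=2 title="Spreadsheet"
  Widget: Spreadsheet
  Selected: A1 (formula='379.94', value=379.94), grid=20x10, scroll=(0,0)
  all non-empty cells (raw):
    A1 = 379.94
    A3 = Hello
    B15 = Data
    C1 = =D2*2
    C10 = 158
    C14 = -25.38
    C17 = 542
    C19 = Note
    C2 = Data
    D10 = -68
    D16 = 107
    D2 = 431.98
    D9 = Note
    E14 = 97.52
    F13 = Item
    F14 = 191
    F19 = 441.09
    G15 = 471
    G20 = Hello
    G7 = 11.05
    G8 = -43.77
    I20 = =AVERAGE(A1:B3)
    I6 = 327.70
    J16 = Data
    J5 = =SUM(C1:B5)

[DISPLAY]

          ┃  1 [379.94]       0  ┃          
          ┃  2        0       0Da┃          
          ┃  3 Hello          0  ┃          
          ┃  4        0       0  ┃          
          ┃  5        0       0  ┃┏━━━━━━━━━
          ┃  6        0       0  ┃┃ Calendar
          ┃  7        0       0  ┃┠─────────
          ┃  8        0       0  ┃┃      Sep
          ┃  9        0       0  ┃┃Mo Tu We 
          ┃ 10        0       0  ┃┃         
          ┃ 11        0       0  ┃┃ 4  5  6 
          ┃ 12        0       0  ┃┃11 12 13 
          ┗━━━━━━━━━━━━━━━━━━━━━━┛┃18 19* 20
                                  ┃25* 26 27
                                  ┃         
                                  ┃         
                                  ┃         
                                  ┃         
                                  ┃         


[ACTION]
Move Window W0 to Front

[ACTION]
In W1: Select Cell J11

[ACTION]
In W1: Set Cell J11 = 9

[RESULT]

          ┃  1   379.94       0  ┃          
          ┃  2        0       0Da┃          
          ┃  3 Hello          0  ┃          
          ┃  4        0       0  ┃          
          ┃  5        0       0  ┃┏━━━━━━━━━
          ┃  6        0       0  ┃┃ Calendar
          ┃  7        0       0  ┃┠─────────
          ┃  8        0       0  ┃┃      Sep
          ┃  9        0       0  ┃┃Mo Tu We 
          ┃ 10        0       0  ┃┃         
          ┃ 11        0       0  ┃┃ 4  5  6 
          ┃ 12        0       0  ┃┃11 12 13 
          ┗━━━━━━━━━━━━━━━━━━━━━━┛┃18 19* 20
                                  ┃25* 26 27
                                  ┃         
                                  ┃         
                                  ┃         
                                  ┃         
                                  ┃         


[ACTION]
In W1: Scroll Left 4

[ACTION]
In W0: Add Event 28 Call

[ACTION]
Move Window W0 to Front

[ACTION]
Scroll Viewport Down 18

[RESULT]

          ┃  4        0       0  ┃          
          ┃  5        0       0  ┃┏━━━━━━━━━
          ┃  6        0       0  ┃┃ Calendar
          ┃  7        0       0  ┃┠─────────
          ┃  8        0       0  ┃┃      Sep
          ┃  9        0       0  ┃┃Mo Tu We 
          ┃ 10        0       0  ┃┃         
          ┃ 11        0       0  ┃┃ 4  5  6 
          ┃ 12        0       0  ┃┃11 12 13 
          ┗━━━━━━━━━━━━━━━━━━━━━━┛┃18 19* 20
                                  ┃25* 26 27
                                  ┃         
                                  ┃         
                                  ┃         
                                  ┃         
                                  ┃         
                                  ┃         
                                  ┗━━━━━━━━━
                                            
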